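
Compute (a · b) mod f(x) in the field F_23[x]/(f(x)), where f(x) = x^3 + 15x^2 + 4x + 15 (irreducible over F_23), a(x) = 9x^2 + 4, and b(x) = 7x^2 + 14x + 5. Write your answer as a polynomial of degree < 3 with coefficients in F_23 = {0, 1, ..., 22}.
a · b ≡ 8x^2 + 18x (mod f(x))

Multiply in F_23[x]: a(x)·b(x) = (9x^2 + 4)·(7x^2 + 14x + 5) = 17x^4 + 11x^3 + 4x^2 + 10x + 20. This has degree ≥ 3, so divide by f(x) over F_23: 17x^4 + 11x^3 + 4x^2 + 10x + 20 = (17x + 9)·(x^3 + 15x^2 + 4x + 15) + (8x^2 + 18x). Hence a·b ≡ 8x^2 + 18x (mod f). (F_23[x]/(f) is a field with 23^3 = 12167 elements since f is irreducible of degree 3.)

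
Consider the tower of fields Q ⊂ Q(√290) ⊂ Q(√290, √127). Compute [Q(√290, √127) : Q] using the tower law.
[Q(√290, √127) : Q] = 4

[Q(√290):Q] = 2 (min poly x^2 - 290, irreducible since 290 is squarefree > 1). For the top step, suppose √127 ∈ Q(√290), say √127 = c + d√290 with c, d ∈ Q. Squaring: 127 = c^2 + 290d^2 + 2cd√290. Since √290 ∉ Q this forces 2cd = 0. If d = 0 then √127 = c ∈ Q, contradicting 127 squarefree > 1. If c = 0 then 127 = 290d^2, so 290·127 = (290d)^2 is a perfect square in Q — but 290·127 = 36830 is not a perfect square (since 290 and 127 are distinct squarefree integers). Contradiction. Hence √127 ∉ Q(√290), so x^2 - 127 stays irreducible over Q(√290) and [Q(√290, √127) : Q(√290)] = 2. By the tower law, [Q(√290, √127) : Q] = 2 · 2 = 4.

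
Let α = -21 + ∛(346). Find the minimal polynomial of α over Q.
m_α(x) = x^3 + 63x^2 + 1323x + 8915

Set β = α + 21 = ∛(346), so β^3 = 346. Then (α + 21)^3 - 346 = 0, i.e. α is a root of g(x) = (x + 21)^3 - 346 = x^3 + 63x^2 + 1323x + 8915. Since g(x) = h(x + 21) where h(x) = x^3 - 346, and h is irreducible over Q (because 346 is not a perfect cube, so h has no rational root, and a monic cubic with no rational root is irreducible), g is also irreducible (irreducibility is preserved under the substitution x → x + 21). Hence m_α(x) = x^3 + 63x^2 + 1323x + 8915.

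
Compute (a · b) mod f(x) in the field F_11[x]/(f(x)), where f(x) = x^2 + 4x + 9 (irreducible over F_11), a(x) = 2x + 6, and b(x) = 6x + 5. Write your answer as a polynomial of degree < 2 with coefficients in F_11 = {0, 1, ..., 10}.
a · b ≡ 9x + 10 (mod f(x))

Multiply in F_11[x]: a(x)·b(x) = (2x + 6)·(6x + 5) = x^2 + 2x + 8. This has degree ≥ 2, so divide by f(x) over F_11: x^2 + 2x + 8 = (1)·(x^2 + 4x + 9) + (9x + 10). Hence a·b ≡ 9x + 10 (mod f). (F_11[x]/(f) is a field with 11^2 = 121 elements since f is irreducible of degree 2.)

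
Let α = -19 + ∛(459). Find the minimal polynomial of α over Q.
m_α(x) = x^3 + 57x^2 + 1083x + 6400

Set β = α + 19 = ∛(459), so β^3 = 459. Then (α + 19)^3 - 459 = 0, i.e. α is a root of g(x) = (x + 19)^3 - 459 = x^3 + 57x^2 + 1083x + 6400. Since g(x) = h(x + 19) where h(x) = x^3 - 459, and h is irreducible over Q (because 459 is not a perfect cube, so h has no rational root, and a monic cubic with no rational root is irreducible), g is also irreducible (irreducibility is preserved under the substitution x → x + 19). Hence m_α(x) = x^3 + 57x^2 + 1083x + 6400.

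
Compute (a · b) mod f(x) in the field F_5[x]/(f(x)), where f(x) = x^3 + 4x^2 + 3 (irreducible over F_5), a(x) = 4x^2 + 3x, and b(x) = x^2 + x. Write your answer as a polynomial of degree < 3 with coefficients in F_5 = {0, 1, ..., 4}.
a · b ≡ 4x^2 + 3x + 2 (mod f(x))

Multiply in F_5[x]: a(x)·b(x) = (4x^2 + 3x)·(x^2 + x) = 4x^4 + 2x^3 + 3x^2. This has degree ≥ 3, so divide by f(x) over F_5: 4x^4 + 2x^3 + 3x^2 = (4x + 1)·(x^3 + 4x^2 + 3) + (4x^2 + 3x + 2). Hence a·b ≡ 4x^2 + 3x + 2 (mod f). (F_5[x]/(f) is a field with 5^3 = 125 elements since f is irreducible of degree 3.)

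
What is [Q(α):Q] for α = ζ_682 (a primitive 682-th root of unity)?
[Q(α):Q] = 300

The minimal polynomial of ζ_682 over Q is the 682-th cyclotomic polynomial Φ_682(x), which is irreducible over Q and has degree φ(682) = 300. Hence [Q(α):Q] = φ(682) = 300.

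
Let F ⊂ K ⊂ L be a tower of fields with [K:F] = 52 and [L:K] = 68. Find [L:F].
[L:F] = 3536

The tower law says that for any tower of field extensions F ⊂ K ⊂ L with finite degrees, [L:F] = [L:K] · [K:F]. Here this gives [L:F] = 68 · 52 = 3536.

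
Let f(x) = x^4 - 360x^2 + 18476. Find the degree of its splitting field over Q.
[K : Q] = 4

Solving the quadratic in x^2: x^2 = (360 ± √(360^2 - 4·18476))/2 = (360 ± √55696)/2 = (360 ± 236)/2, giving x^2 = 62 or x^2 = 298. So f(x) = (x^2 - 62)(x^2 - 298) and the roots of f are ±√62, ±√298. Hence the splitting field is K = Q(√62, √298). Since 62 and 298 are distinct squarefree integers > 1, their product 18476 is not a perfect square, so √298 ∉ Q(√62). By the tower law [K:Q] = [Q(√62,√298):Q(√62)] · [Q(√62):Q] = 2 · 2 = 4.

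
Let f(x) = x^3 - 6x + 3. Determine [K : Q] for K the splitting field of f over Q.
[K : Q] = 6

By the rational root test, any rational root of the monic integer polynomial f(x) = x^3 - 6x + 3 must be an integer dividing the constant term 3, i.e. one of ±{1, 3}. Evaluating: f(1) = -2, f(-1) = 8, f(3) = 12, f(-3) = -6; none is 0, so f has no rational root and is therefore irreducible over Q (a cubic with no linear factor over a field is irreducible). For an irreducible cubic, the Galois group is A_3 or S_3 according as the discriminant disc(f) = -4a^3 - 27b^2 = -4·(-6)^3 - 27·(3)^2 = 621 is or is not a square in Q. Here disc(f) = 621 is not a perfect square in Q, so the Galois group of f over Q is not contained in A_3 and must be all of S_3. The splitting field has degree |S_3| = 6 over Q, so [K : Q] = 6.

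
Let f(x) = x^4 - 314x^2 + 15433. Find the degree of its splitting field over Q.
[K : Q] = 4

Solving the quadratic in x^2: x^2 = (314 ± √(314^2 - 4·15433))/2 = (314 ± √36864)/2 = (314 ± 192)/2, giving x^2 = 253 or x^2 = 61. So f(x) = (x^2 - 253)(x^2 - 61) and the roots of f are ±√253, ±√61. Hence the splitting field is K = Q(√253, √61). Since 253 and 61 are distinct squarefree integers > 1, their product 15433 is not a perfect square, so √61 ∉ Q(√253). By the tower law [K:Q] = [Q(√253,√61):Q(√253)] · [Q(√253):Q] = 2 · 2 = 4.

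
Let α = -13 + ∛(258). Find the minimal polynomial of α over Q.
m_α(x) = x^3 + 39x^2 + 507x + 1939

Set β = α + 13 = ∛(258), so β^3 = 258. Then (α + 13)^3 - 258 = 0, i.e. α is a root of g(x) = (x + 13)^3 - 258 = x^3 + 39x^2 + 507x + 1939. Since g(x) = h(x + 13) where h(x) = x^3 - 258, and h is irreducible over Q (because 258 is not a perfect cube, so h has no rational root, and a monic cubic with no rational root is irreducible), g is also irreducible (irreducibility is preserved under the substitution x → x + 13). Hence m_α(x) = x^3 + 39x^2 + 507x + 1939.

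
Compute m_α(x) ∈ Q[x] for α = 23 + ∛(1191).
m_α(x) = x^3 - 69x^2 + 1587x - 13358

Set β = α - 23 = ∛(1191), so β^3 = 1191. Then (α - 23)^3 - 1191 = 0, i.e. α is a root of g(x) = (x - 23)^3 - 1191 = x^3 - 69x^2 + 1587x - 13358. Since g(x) = h(x - 23) where h(x) = x^3 - 1191, and h is irreducible over Q (because 1191 is not a perfect cube, so h has no rational root, and a monic cubic with no rational root is irreducible), g is also irreducible (irreducibility is preserved under the substitution x → x - 23). Hence m_α(x) = x^3 - 69x^2 + 1587x - 13358.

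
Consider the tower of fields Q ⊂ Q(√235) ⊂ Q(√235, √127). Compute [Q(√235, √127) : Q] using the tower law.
[Q(√235, √127) : Q] = 4

[Q(√235):Q] = 2 (min poly x^2 - 235, irreducible since 235 is squarefree > 1). For the top step, suppose √127 ∈ Q(√235), say √127 = c + d√235 with c, d ∈ Q. Squaring: 127 = c^2 + 235d^2 + 2cd√235. Since √235 ∉ Q this forces 2cd = 0. If d = 0 then √127 = c ∈ Q, contradicting 127 squarefree > 1. If c = 0 then 127 = 235d^2, so 235·127 = (235d)^2 is a perfect square in Q — but 235·127 = 29845 is not a perfect square (since 235 and 127 are distinct squarefree integers). Contradiction. Hence √127 ∉ Q(√235), so x^2 - 127 stays irreducible over Q(√235) and [Q(√235, √127) : Q(√235)] = 2. By the tower law, [Q(√235, √127) : Q] = 2 · 2 = 4.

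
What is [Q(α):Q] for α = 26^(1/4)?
[Q(α):Q] = 4

α is a root of x^4 - 26. By Eisenstein's criterion at the prime p = 2 (which divides the constant term 26 but p^2 = 4 does not, since 26 is squarefree), x^4 - 26 is irreducible over Q. Hence [Q(α):Q] = 4.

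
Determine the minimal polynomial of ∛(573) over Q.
m_α(x) = x^3 - 573

α satisfies α^3 = 573, so x^3 - 573 annihilates α. By the rational root test, a rational root p/q (in lowest terms) of x^3 - 573 would satisfy p^3 = 573 q^3, forcing q = 1 and p^3 = 573; but 573 is not a perfect cube, contradiction. A monic cubic over Q with no rational root is irreducible (any nontrivial factorization would include a linear factor). Hence x^3 - 573 is the minimal polynomial of α, and in particular [Q(α):Q] = 3.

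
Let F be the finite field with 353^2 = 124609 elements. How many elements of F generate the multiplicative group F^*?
There are φ(124608) = 37120 primitive elements

F_q^* is cyclic of order q - 1 = 124608. A cyclic group of order m has exactly φ(m) generators. Here m = 124608 = 2^6 · 3 · 11 · 59, so the number of primitive elements is φ(124608) = 37120.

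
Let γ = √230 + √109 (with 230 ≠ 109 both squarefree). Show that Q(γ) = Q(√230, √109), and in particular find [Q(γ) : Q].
[Q(γ) : Q] = 4 (equivalently, Q(γ) = Q(√230, √109))

Obviously Q(γ) ⊆ Q(√230, √109), and [Q(√230, √109):Q] = 4 (since 230, 109 are distinct squarefree integers > 1 with 25070 not a perfect square). To show equality we compute the minimal polynomial of γ. From γ = √230 + √109: γ^2 = 230 + 2√(25070) + 109 = 339 + 2√(25070), so γ^2 - 339 = 2√(25070); squaring, (γ^2 - 339)^2 = 4·25070, i.e. γ^4 - 678γ^2 + 114921 - 100280 = 0, i.e. γ^4 - 678γ^2 + 14641 = 0. So γ is a root of x^4 - 678x^2 + 14641. This polynomial is irreducible over Q: it has no rational root (each ±√230 ± √109 is irrational), and any factorization into two quadratics over Q would force √(25070) ∈ Q (pairing opposite roots) or √230, √109 ∈ Q (other pairings), all impossible. Hence [Q(γ):Q] = 4 = [Q(√230, √109):Q], so Q(γ) = Q(√230, √109).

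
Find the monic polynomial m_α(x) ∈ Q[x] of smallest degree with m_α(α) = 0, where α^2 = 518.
m_α(x) = x^2 - 518

α satisfies α^2 - 518 = 0, so x^2 - 518 annihilates α. Since d = 518 is squarefree and ≠ 1, it is not a perfect square in Q, so x^2 - 518 has no rational root and is therefore irreducible over Q (a degree-2 polynomial over a field is irreducible iff it has no root). Hence m_α(x) = x^2 - 518.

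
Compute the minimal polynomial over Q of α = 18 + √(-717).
m_α(x) = x^2 - 36x + 1041

From α - 18 = √(-717), squaring gives (α - 18)^2 = -717, i.e. α^2 - 36α + 324 = -717, so α^2 - 36α + 1041 = 0. The discriminant of x^2 - 36x + 1041 is (-36)^2 - 4·(1041) = 1296 - 4164 = -2868, and 4·(-717) is not a perfect square in Q since -717 is squarefree and ≠ 1. Hence x^2 - 36x + 1041 is irreducible over Q and is the minimal polynomial of α.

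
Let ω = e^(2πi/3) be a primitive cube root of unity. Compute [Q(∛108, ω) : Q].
[Q(∛108, ω) : Q] = 6

[Q(∛108):Q] = 3 (min poly x^3 - 108, irreducible since 108 is not a perfect cube). [Q(ω):Q] = 2 (min poly x^2 + x + 1). Since Q(∛108) ⊂ R and ω ∉ R, we have ω ∉ Q(∛108), so x^2 + x + 1 remains irreducible over Q(∛108) and [Q(∛108, ω) : Q(∛108)] = 2. By the tower law, [Q(∛108, ω) : Q] = 3 · 2 = 6. (In fact Q(∛108, ω) is the splitting field of x^3 - 108 over Q.)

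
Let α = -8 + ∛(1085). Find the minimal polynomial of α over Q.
m_α(x) = x^3 + 24x^2 + 192x - 573

Set β = α + 8 = ∛(1085), so β^3 = 1085. Then (α + 8)^3 - 1085 = 0, i.e. α is a root of g(x) = (x + 8)^3 - 1085 = x^3 + 24x^2 + 192x - 573. Since g(x) = h(x + 8) where h(x) = x^3 - 1085, and h is irreducible over Q (because 1085 is not a perfect cube, so h has no rational root, and a monic cubic with no rational root is irreducible), g is also irreducible (irreducibility is preserved under the substitution x → x + 8). Hence m_α(x) = x^3 + 24x^2 + 192x - 573.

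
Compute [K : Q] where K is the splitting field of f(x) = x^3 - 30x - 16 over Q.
[K : Q] = 6

By the rational root test, any rational root of the monic integer polynomial f(x) = x^3 - 30x - 16 must be an integer dividing the constant term -16, i.e. one of ±{1, 2, 4, 8, 16}. Evaluating: f(1) = -45, f(-1) = 13, f(2) = -68, f(-2) = 36, f(4) = -72, f(-4) = 40, f(8) = 256, f(-8) = -288, f(16) = 3600, f(-16) = -3632; none is 0, so f has no rational root and is therefore irreducible over Q (a cubic with no linear factor over a field is irreducible). For an irreducible cubic, the Galois group is A_3 or S_3 according as the discriminant disc(f) = -4a^3 - 27b^2 = -4·(-30)^3 - 27·(-16)^2 = 101088 is or is not a square in Q. Here disc(f) = 101088 is not a perfect square in Q, so the Galois group of f over Q is not contained in A_3 and must be all of S_3. The splitting field has degree |S_3| = 6 over Q, so [K : Q] = 6.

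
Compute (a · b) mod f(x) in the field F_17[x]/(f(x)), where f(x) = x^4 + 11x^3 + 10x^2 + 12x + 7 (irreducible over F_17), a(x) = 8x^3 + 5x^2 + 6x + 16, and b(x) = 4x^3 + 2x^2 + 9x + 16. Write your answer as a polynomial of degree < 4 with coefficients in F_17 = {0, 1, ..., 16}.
a · b ≡ 4x^3 + 14x^2 + 11x + 15 (mod f(x))

Multiply in F_17[x]: a(x)·b(x) = (8x^3 + 5x^2 + 6x + 16)·(4x^3 + 2x^2 + 9x + 16) = 15x^6 + 2x^5 + 4x^4 + 11x^3 + 13x^2 + 2x + 1. This has degree ≥ 4, so divide by f(x) over F_17: 15x^6 + 2x^5 + 4x^4 + 11x^3 + 13x^2 + 2x + 1 = (15x^2 + 7x + 15)·(x^4 + 11x^3 + 10x^2 + 12x + 7) + (4x^3 + 14x^2 + 11x + 15). Hence a·b ≡ 4x^3 + 14x^2 + 11x + 15 (mod f). (F_17[x]/(f) is a field with 17^4 = 83521 elements since f is irreducible of degree 4.)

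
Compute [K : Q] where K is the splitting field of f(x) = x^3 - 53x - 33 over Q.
[K : Q] = 6

By the rational root test, any rational root of the monic integer polynomial f(x) = x^3 - 53x - 33 must be an integer dividing the constant term -33, i.e. one of ±{1, 3, 11, 33}. Evaluating: f(1) = -85, f(-1) = 19, f(3) = -165, f(-3) = 99, f(11) = 715, f(-11) = -781, f(33) = 34155, f(-33) = -34221; none is 0, so f has no rational root and is therefore irreducible over Q (a cubic with no linear factor over a field is irreducible). For an irreducible cubic, the Galois group is A_3 or S_3 according as the discriminant disc(f) = -4a^3 - 27b^2 = -4·(-53)^3 - 27·(-33)^2 = 566105 is or is not a square in Q. Here disc(f) = 566105 is not a perfect square in Q, so the Galois group of f over Q is not contained in A_3 and must be all of S_3. The splitting field has degree |S_3| = 6 over Q, so [K : Q] = 6.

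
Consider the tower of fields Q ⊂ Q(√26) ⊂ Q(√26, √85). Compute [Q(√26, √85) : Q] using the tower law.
[Q(√26, √85) : Q] = 4

[Q(√26):Q] = 2 (min poly x^2 - 26, irreducible since 26 is squarefree > 1). For the top step, suppose √85 ∈ Q(√26), say √85 = c + d√26 with c, d ∈ Q. Squaring: 85 = c^2 + 26d^2 + 2cd√26. Since √26 ∉ Q this forces 2cd = 0. If d = 0 then √85 = c ∈ Q, contradicting 85 squarefree > 1. If c = 0 then 85 = 26d^2, so 26·85 = (26d)^2 is a perfect square in Q — but 26·85 = 2210 is not a perfect square (since 26 and 85 are distinct squarefree integers). Contradiction. Hence √85 ∉ Q(√26), so x^2 - 85 stays irreducible over Q(√26) and [Q(√26, √85) : Q(√26)] = 2. By the tower law, [Q(√26, √85) : Q] = 2 · 2 = 4.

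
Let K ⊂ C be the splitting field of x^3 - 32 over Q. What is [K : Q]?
[K : Q] = 6

The roots of x^3 - 32 are ∛32, ω∛32, ω^2∛32 where ω = e^(2πi/3) is a primitive cube root of unity, so K = Q(∛32, ω). Now [Q(∛32):Q] = 3 (since 32 is not a perfect cube, x^3 - 32 is irreducible) and [Q(ω):Q] = 2. Both 2 and 3 divide [K:Q], and [K:Q] ≤ 3·2 = 6, so [K:Q] = 6. (Equivalently: Q(∛32) ⊂ R but ω ∉ R, so [K : Q(∛32)] = 2.)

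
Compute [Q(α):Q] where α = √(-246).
[Q(α):Q] = 2

[Q(α):Q] equals the degree of the minimal polynomial of α. Here α^2 = -246 and x^2 + 246 is irreducible (d = -246 is squarefree, ≠ 1, hence not a square), so deg(m_α) = 2. Thus [Q(α):Q] = 2.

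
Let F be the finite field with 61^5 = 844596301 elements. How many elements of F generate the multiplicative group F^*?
There are φ(844596300) = 223496000 primitive elements

F_q^* is cyclic of order q - 1 = 844596300. A cyclic group of order m has exactly φ(m) generators. Here m = 844596300 = 2^2 · 3 · 5^2 · 131 · 21491, so the number of primitive elements is φ(844596300) = 223496000.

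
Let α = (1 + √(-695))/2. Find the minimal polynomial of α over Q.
m_α(x) = x^2 - x + 174

From 2α - 1 = √(-695), squaring gives (2α - 1)^2 = -695, i.e. 4α^2 - 4α + 1 = -695, so α^2 - α + (1 + 695)/4 = 0. Since -695 ≡ 1 (mod 4), (1 + 695)/4 = 174 ∈ Z. The polynomial x^2 - x + 174 has discriminant 1 - 4·(174) = -695, which is not a perfect square in Q (d = -695 is squarefree and ≠ 1), so x^2 - x + 174 is irreducible over Q. It is the minimal polynomial of α.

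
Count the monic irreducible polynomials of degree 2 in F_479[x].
There are 114481 monic irreducible polynomials of degree 2 over F_479

Each element of F_{479^2} that lies in no proper subfield is a root of exactly one monic irreducible of degree 2 over F_479, and each such polynomial has 2 distinct roots in F_{479^2}. By Möbius inversion the count is N_479(2) = (1/2) Σ_{d|2} μ(2/d) · 479^d = (1/2)(μ(2)·479^1 + μ(1)·479^2) = 228962/2 = 114481.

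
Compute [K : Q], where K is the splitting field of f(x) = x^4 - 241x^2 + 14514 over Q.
[K : Q] = 4

Solving the quadratic in x^2: x^2 = (241 ± √(241^2 - 4·14514))/2 = (241 ± √25)/2 = (241 ± 5)/2, giving x^2 = 123 or x^2 = 118. So f(x) = (x^2 - 123)(x^2 - 118) and the roots of f are ±√123, ±√118. Hence the splitting field is K = Q(√123, √118). Since 123 and 118 are distinct squarefree integers > 1, their product 14514 is not a perfect square, so √118 ∉ Q(√123). By the tower law [K:Q] = [Q(√123,√118):Q(√123)] · [Q(√123):Q] = 2 · 2 = 4.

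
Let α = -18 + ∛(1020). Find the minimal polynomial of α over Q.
m_α(x) = x^3 + 54x^2 + 972x + 4812

Set β = α + 18 = ∛(1020), so β^3 = 1020. Then (α + 18)^3 - 1020 = 0, i.e. α is a root of g(x) = (x + 18)^3 - 1020 = x^3 + 54x^2 + 972x + 4812. Since g(x) = h(x + 18) where h(x) = x^3 - 1020, and h is irreducible over Q (because 1020 is not a perfect cube, so h has no rational root, and a monic cubic with no rational root is irreducible), g is also irreducible (irreducibility is preserved under the substitution x → x + 18). Hence m_α(x) = x^3 + 54x^2 + 972x + 4812.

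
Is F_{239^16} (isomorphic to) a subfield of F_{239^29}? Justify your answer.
No: F_{239^16} is not a subfield of F_{239^29}

F_{p^m} embeds in F_{p^n} iff m | n. Here 16 ∤ 29 (since 29 = 1·16 + 13 with remainder 13 ≠ 0), so F_{239^16} is not a subfield of F_{239^29}. Equivalently: if it were, the tower law would give 16 = [F_{239^16}:F_239] dividing [F_{239^29}:F_239] = 29, contradiction.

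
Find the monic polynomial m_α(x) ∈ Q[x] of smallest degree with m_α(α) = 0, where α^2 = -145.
m_α(x) = x^2 + 145

α satisfies α^2 + 145 = 0, so x^2 + 145 annihilates α. Since d = -145 is squarefree and ≠ 1, it is not a perfect square in Q, so x^2 + 145 has no rational root and is therefore irreducible over Q (a degree-2 polynomial over a field is irreducible iff it has no root). Hence m_α(x) = x^2 + 145.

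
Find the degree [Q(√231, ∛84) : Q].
[Q(√231, ∛84) : Q] = 6

Let L = Q(√231, ∛84). Since Q(√231) ⊂ L and [Q(√231):Q] = 2, the tower law gives 2 | [L:Q]. Likewise Q(∛84) ⊂ L with [Q(∛84):Q] = 3 (because 84 is not a perfect cube), so 3 | [L:Q]. As gcd(2,3) = 1, [L:Q] is divisible by 6. Conversely L is generated over Q by √231 and ∛84, so [L:Q] ≤ 2·3 = 6. Therefore [Q(√231, ∛84) : Q] = 6.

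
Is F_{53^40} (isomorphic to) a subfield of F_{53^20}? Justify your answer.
No: F_{53^40} is not a subfield of F_{53^20}

F_{p^m} embeds in F_{p^n} iff m | n. Here 40 ∤ 20 (since 20 = 0·40 + 20 with remainder 20 ≠ 0), so F_{53^40} is not a subfield of F_{53^20}. Equivalently: if it were, the tower law would give 40 = [F_{53^40}:F_53] dividing [F_{53^20}:F_53] = 20, contradiction.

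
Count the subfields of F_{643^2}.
F_{643^2} has 2 subfields

The subfields of F_{p^n} are exactly the fields F_{p^d} for d | n (each is the fixed field of the unique index-d subgroup of Gal(F_{p^n}/F_p) ≅ Z/nZ). The divisors of n = 2 are {1, 2}, giving 2 subfields: F_{643^1}, F_{643^2}.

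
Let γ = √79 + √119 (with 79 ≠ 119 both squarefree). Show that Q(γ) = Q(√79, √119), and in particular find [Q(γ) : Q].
[Q(γ) : Q] = 4 (equivalently, Q(γ) = Q(√79, √119))

Obviously Q(γ) ⊆ Q(√79, √119), and [Q(√79, √119):Q] = 4 (since 79, 119 are distinct squarefree integers > 1 with 9401 not a perfect square). To show equality we compute the minimal polynomial of γ. From γ = √79 + √119: γ^2 = 79 + 2√(9401) + 119 = 198 + 2√(9401), so γ^2 - 198 = 2√(9401); squaring, (γ^2 - 198)^2 = 4·9401, i.e. γ^4 - 396γ^2 + 39204 - 37604 = 0, i.e. γ^4 - 396γ^2 + 1600 = 0. So γ is a root of x^4 - 396x^2 + 1600. This polynomial is irreducible over Q: it has no rational root (each ±√79 ± √119 is irrational), and any factorization into two quadratics over Q would force √(9401) ∈ Q (pairing opposite roots) or √79, √119 ∈ Q (other pairings), all impossible. Hence [Q(γ):Q] = 4 = [Q(√79, √119):Q], so Q(γ) = Q(√79, √119).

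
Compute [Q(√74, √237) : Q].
[Q(√74, √237) : Q] = 4

[Q(√74):Q] = 2 (min poly x^2 - 74, irreducible since 74 is squarefree > 1). For the top step, suppose √237 ∈ Q(√74), say √237 = c + d√74 with c, d ∈ Q. Squaring: 237 = c^2 + 74d^2 + 2cd√74. Since √74 ∉ Q this forces 2cd = 0. If d = 0 then √237 = c ∈ Q, contradicting 237 squarefree > 1. If c = 0 then 237 = 74d^2, so 74·237 = (74d)^2 is a perfect square in Q — but 74·237 = 17538 is not a perfect square (since 74 and 237 are distinct squarefree integers). Contradiction. Hence √237 ∉ Q(√74), so x^2 - 237 stays irreducible over Q(√74) and [Q(√74, √237) : Q(√74)] = 2. By the tower law, [Q(√74, √237) : Q] = 2 · 2 = 4.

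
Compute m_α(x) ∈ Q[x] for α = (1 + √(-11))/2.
m_α(x) = x^2 - x + 3

From 2α - 1 = √(-11), squaring gives (2α - 1)^2 = -11, i.e. 4α^2 - 4α + 1 = -11, so α^2 - α + (1 + 11)/4 = 0. Since -11 ≡ 1 (mod 4), (1 + 11)/4 = 3 ∈ Z. The polynomial x^2 - x + 3 has discriminant 1 - 4·(3) = -11, which is not a perfect square in Q (d = -11 is squarefree and ≠ 1), so x^2 - x + 3 is irreducible over Q. It is the minimal polynomial of α.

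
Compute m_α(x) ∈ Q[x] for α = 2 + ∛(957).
m_α(x) = x^3 - 6x^2 + 12x - 965

Set β = α - 2 = ∛(957), so β^3 = 957. Then (α - 2)^3 - 957 = 0, i.e. α is a root of g(x) = (x - 2)^3 - 957 = x^3 - 6x^2 + 12x - 965. Since g(x) = h(x - 2) where h(x) = x^3 - 957, and h is irreducible over Q (because 957 is not a perfect cube, so h has no rational root, and a monic cubic with no rational root is irreducible), g is also irreducible (irreducibility is preserved under the substitution x → x - 2). Hence m_α(x) = x^3 - 6x^2 + 12x - 965.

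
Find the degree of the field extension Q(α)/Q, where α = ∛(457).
[Q(α):Q] = 3

The minimal polynomial of α is x^3 - 457, irreducible over Q since 457 is not a perfect cube (so x^3 - 457 has no rational root). Hence [Q(α):Q] = deg(m_α) = 3.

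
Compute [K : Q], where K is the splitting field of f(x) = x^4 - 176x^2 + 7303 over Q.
[K : Q] = 4

Solving the quadratic in x^2: x^2 = (176 ± √(176^2 - 4·7303))/2 = (176 ± √1764)/2 = (176 ± 42)/2, giving x^2 = 67 or x^2 = 109. So f(x) = (x^2 - 67)(x^2 - 109) and the roots of f are ±√67, ±√109. Hence the splitting field is K = Q(√67, √109). Since 67 and 109 are distinct squarefree integers > 1, their product 7303 is not a perfect square, so √109 ∉ Q(√67). By the tower law [K:Q] = [Q(√67,√109):Q(√67)] · [Q(√67):Q] = 2 · 2 = 4.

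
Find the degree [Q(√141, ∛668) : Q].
[Q(√141, ∛668) : Q] = 6

Let L = Q(√141, ∛668). Since Q(√141) ⊂ L and [Q(√141):Q] = 2, the tower law gives 2 | [L:Q]. Likewise Q(∛668) ⊂ L with [Q(∛668):Q] = 3 (because 668 is not a perfect cube), so 3 | [L:Q]. As gcd(2,3) = 1, [L:Q] is divisible by 6. Conversely L is generated over Q by √141 and ∛668, so [L:Q] ≤ 2·3 = 6. Therefore [Q(√141, ∛668) : Q] = 6.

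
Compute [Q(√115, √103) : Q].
[Q(√115, √103) : Q] = 4

[Q(√115):Q] = 2 (min poly x^2 - 115, irreducible since 115 is squarefree > 1). For the top step, suppose √103 ∈ Q(√115), say √103 = c + d√115 with c, d ∈ Q. Squaring: 103 = c^2 + 115d^2 + 2cd√115. Since √115 ∉ Q this forces 2cd = 0. If d = 0 then √103 = c ∈ Q, contradicting 103 squarefree > 1. If c = 0 then 103 = 115d^2, so 115·103 = (115d)^2 is a perfect square in Q — but 115·103 = 11845 is not a perfect square (since 115 and 103 are distinct squarefree integers). Contradiction. Hence √103 ∉ Q(√115), so x^2 - 103 stays irreducible over Q(√115) and [Q(√115, √103) : Q(√115)] = 2. By the tower law, [Q(√115, √103) : Q] = 2 · 2 = 4.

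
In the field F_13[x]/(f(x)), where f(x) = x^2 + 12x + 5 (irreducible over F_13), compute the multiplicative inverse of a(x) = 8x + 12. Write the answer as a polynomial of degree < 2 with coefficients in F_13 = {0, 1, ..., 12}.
a(x)^(-1) ≡ 5x + 7 (mod f(x))

Since f is irreducible over F_13, F_13[x]/(f) is a field and a(x) ≠ 0 has an inverse. Apply the extended Euclidean algorithm to f(x) and a(x) in F_13[x]: f(x) = (5x + 7)·a(x) + (12). The last nonzero remainder is the constant 12 = gcd(f, a) in F_13. Back-substituting through the division chain expresses 12 = s(x)·a(x) + t(x)·f(x) with s(x) ≡ 8x + 6 (mod f), so (8x + 6)·a(x) ≡ 12 (mod f). Multiplying by 12^(-1) ≡ 12 in F_13 gives a(x)^(-1) ≡ 12·(8x + 6) ≡ 5x + 7 (mod f). Check: (8x + 12)·(5x + 7) = x^2 + 12x + 6 ≡ 1 (mod x^2 + 12x + 5).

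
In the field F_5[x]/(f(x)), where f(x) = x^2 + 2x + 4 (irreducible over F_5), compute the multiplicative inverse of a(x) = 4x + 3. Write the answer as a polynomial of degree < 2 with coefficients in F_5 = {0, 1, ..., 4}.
a(x)^(-1) ≡ 4x (mod f(x))

Since f is irreducible over F_5, F_5[x]/(f) is a field and a(x) ≠ 0 has an inverse. Apply the extended Euclidean algorithm to f(x) and a(x) in F_5[x]: f(x) = (4x)·a(x) + (4). The last nonzero remainder is the constant 4 = gcd(f, a) in F_5. Back-substituting through the division chain expresses 4 = s(x)·a(x) + t(x)·f(x) with s(x) ≡ x (mod f), so (x)·a(x) ≡ 4 (mod f). Multiplying by 4^(-1) ≡ 4 in F_5 gives a(x)^(-1) ≡ 4·(x) ≡ 4x (mod f). Check: (4x + 3)·(4x) = x^2 + 2x ≡ 1 (mod x^2 + 2x + 4).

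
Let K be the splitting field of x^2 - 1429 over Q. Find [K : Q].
[K : Q] = 2

f(x) = x^2 - 1429 factors as (x - √1429)(x + √1429). The splitting field is K = Q(√1429). Since 1429 is squarefree and > 1, it is not a perfect square, so x^2 - 1429 is irreducible over Q and [Q(√1429) : Q] = 2. Hence [K : Q] = 2.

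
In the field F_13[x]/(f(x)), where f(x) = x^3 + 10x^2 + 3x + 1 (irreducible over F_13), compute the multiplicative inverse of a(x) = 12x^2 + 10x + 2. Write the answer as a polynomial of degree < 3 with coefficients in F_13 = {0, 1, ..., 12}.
a(x)^(-1) ≡ 4x^2 + 8x + 4 (mod f(x))

Since f is irreducible over F_13, F_13[x]/(f) is a field and a(x) ≠ 0 has an inverse. Apply the extended Euclidean algorithm to f(x) and a(x) in F_13[x]: f(x) = (12x + 6)·a(x) + (10x + 2);  a(x) = (9x + 7)·(10x + 2) + (1). The last nonzero remainder is the constant 1 = gcd(f, a) in F_13. Back-substituting through the division chain expresses 1 = s(x)·a(x) + t(x)·f(x) with s(x) ≡ 4x^2 + 8x + 4 (mod f), so a(x)^(-1) ≡ s(x) = 4x^2 + 8x + 4 (mod f). Check: (12x^2 + 10x + 2)·(4x^2 + 8x + 4) = 9x^4 + 6x^3 + 6x^2 + 4x + 8 ≡ 1 (mod x^3 + 10x^2 + 3x + 1).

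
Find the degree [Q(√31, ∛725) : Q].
[Q(√31, ∛725) : Q] = 6

Let L = Q(√31, ∛725). Since Q(√31) ⊂ L and [Q(√31):Q] = 2, the tower law gives 2 | [L:Q]. Likewise Q(∛725) ⊂ L with [Q(∛725):Q] = 3 (because 725 is not a perfect cube), so 3 | [L:Q]. As gcd(2,3) = 1, [L:Q] is divisible by 6. Conversely L is generated over Q by √31 and ∛725, so [L:Q] ≤ 2·3 = 6. Therefore [Q(√31, ∛725) : Q] = 6.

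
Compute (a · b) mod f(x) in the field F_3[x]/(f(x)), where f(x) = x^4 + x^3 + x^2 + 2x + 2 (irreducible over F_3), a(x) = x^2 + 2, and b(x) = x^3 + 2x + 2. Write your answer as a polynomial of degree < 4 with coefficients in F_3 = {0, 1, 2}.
a · b ≡ x^3 + x^2 + x (mod f(x))

Multiply in F_3[x]: a(x)·b(x) = (x^2 + 2)·(x^3 + 2x + 2) = x^5 + x^3 + 2x^2 + x + 1. This has degree ≥ 4, so divide by f(x) over F_3: x^5 + x^3 + 2x^2 + x + 1 = (x + 2)·(x^4 + x^3 + x^2 + 2x + 2) + (x^3 + x^2 + x). Hence a·b ≡ x^3 + x^2 + x (mod f). (F_3[x]/(f) is a field with 3^4 = 81 elements since f is irreducible of degree 4.)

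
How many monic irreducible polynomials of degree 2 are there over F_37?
There are 666 monic irreducible polynomials of degree 2 over F_37

Each element of F_{37^2} that lies in no proper subfield is a root of exactly one monic irreducible of degree 2 over F_37, and each such polynomial has 2 distinct roots in F_{37^2}. By Möbius inversion the count is N_37(2) = (1/2) Σ_{d|2} μ(2/d) · 37^d = (1/2)(μ(2)·37^1 + μ(1)·37^2) = 1332/2 = 666.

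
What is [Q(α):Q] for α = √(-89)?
[Q(α):Q] = 2

[Q(α):Q] equals the degree of the minimal polynomial of α. Here α^2 = -89 and x^2 + 89 is irreducible (d = -89 is squarefree, ≠ 1, hence not a square), so deg(m_α) = 2. Thus [Q(α):Q] = 2.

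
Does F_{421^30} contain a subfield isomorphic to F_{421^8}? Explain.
No: F_{421^8} is not a subfield of F_{421^30}

F_{p^m} embeds in F_{p^n} iff m | n. Here 8 ∤ 30 (since 30 = 3·8 + 6 with remainder 6 ≠ 0), so F_{421^8} is not a subfield of F_{421^30}. Equivalently: if it were, the tower law would give 8 = [F_{421^8}:F_421] dividing [F_{421^30}:F_421] = 30, contradiction.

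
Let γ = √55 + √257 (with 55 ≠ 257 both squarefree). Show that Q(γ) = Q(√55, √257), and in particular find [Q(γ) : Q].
[Q(γ) : Q] = 4 (equivalently, Q(γ) = Q(√55, √257))

Obviously Q(γ) ⊆ Q(√55, √257), and [Q(√55, √257):Q] = 4 (since 55, 257 are distinct squarefree integers > 1 with 14135 not a perfect square). To show equality we compute the minimal polynomial of γ. From γ = √55 + √257: γ^2 = 55 + 2√(14135) + 257 = 312 + 2√(14135), so γ^2 - 312 = 2√(14135); squaring, (γ^2 - 312)^2 = 4·14135, i.e. γ^4 - 624γ^2 + 97344 - 56540 = 0, i.e. γ^4 - 624γ^2 + 40804 = 0. So γ is a root of x^4 - 624x^2 + 40804. This polynomial is irreducible over Q: it has no rational root (each ±√55 ± √257 is irrational), and any factorization into two quadratics over Q would force √(14135) ∈ Q (pairing opposite roots) or √55, √257 ∈ Q (other pairings), all impossible. Hence [Q(γ):Q] = 4 = [Q(√55, √257):Q], so Q(γ) = Q(√55, √257).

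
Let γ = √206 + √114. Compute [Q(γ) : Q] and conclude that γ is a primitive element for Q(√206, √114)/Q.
[Q(γ) : Q] = 4 (equivalently, Q(γ) = Q(√206, √114))

Obviously Q(γ) ⊆ Q(√206, √114), and [Q(√206, √114):Q] = 4 (since 206, 114 are distinct squarefree integers > 1 with 23484 not a perfect square). To show equality we compute the minimal polynomial of γ. From γ = √206 + √114: γ^2 = 206 + 2√(23484) + 114 = 320 + 2√(23484), so γ^2 - 320 = 2√(23484); squaring, (γ^2 - 320)^2 = 4·23484, i.e. γ^4 - 640γ^2 + 102400 - 93936 = 0, i.e. γ^4 - 640γ^2 + 8464 = 0. So γ is a root of x^4 - 640x^2 + 8464. This polynomial is irreducible over Q: it has no rational root (each ±√206 ± √114 is irrational), and any factorization into two quadratics over Q would force √(23484) ∈ Q (pairing opposite roots) or √206, √114 ∈ Q (other pairings), all impossible. Hence [Q(γ):Q] = 4 = [Q(√206, √114):Q], so Q(γ) = Q(√206, √114).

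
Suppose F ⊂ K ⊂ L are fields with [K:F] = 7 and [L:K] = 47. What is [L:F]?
[L:F] = 329

The tower law says that for any tower of field extensions F ⊂ K ⊂ L with finite degrees, [L:F] = [L:K] · [K:F]. Here this gives [L:F] = 47 · 7 = 329.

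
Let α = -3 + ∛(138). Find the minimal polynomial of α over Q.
m_α(x) = x^3 + 9x^2 + 27x - 111

Set β = α + 3 = ∛(138), so β^3 = 138. Then (α + 3)^3 - 138 = 0, i.e. α is a root of g(x) = (x + 3)^3 - 138 = x^3 + 9x^2 + 27x - 111. Since g(x) = h(x + 3) where h(x) = x^3 - 138, and h is irreducible over Q (because 138 is not a perfect cube, so h has no rational root, and a monic cubic with no rational root is irreducible), g is also irreducible (irreducibility is preserved under the substitution x → x + 3). Hence m_α(x) = x^3 + 9x^2 + 27x - 111.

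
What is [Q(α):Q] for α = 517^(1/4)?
[Q(α):Q] = 4

α is a root of x^4 - 517. By Eisenstein's criterion at the prime p = 11 (which divides the constant term 517 but p^2 = 121 does not, since 517 is squarefree), x^4 - 517 is irreducible over Q. Hence [Q(α):Q] = 4.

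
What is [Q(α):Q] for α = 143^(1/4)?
[Q(α):Q] = 4

α is a root of x^4 - 143. By Eisenstein's criterion at the prime p = 11 (which divides the constant term 143 but p^2 = 121 does not, since 143 is squarefree), x^4 - 143 is irreducible over Q. Hence [Q(α):Q] = 4.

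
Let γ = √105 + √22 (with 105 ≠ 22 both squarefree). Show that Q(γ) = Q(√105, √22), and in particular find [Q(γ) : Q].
[Q(γ) : Q] = 4 (equivalently, Q(γ) = Q(√105, √22))

Obviously Q(γ) ⊆ Q(√105, √22), and [Q(√105, √22):Q] = 4 (since 105, 22 are distinct squarefree integers > 1 with 2310 not a perfect square). To show equality we compute the minimal polynomial of γ. From γ = √105 + √22: γ^2 = 105 + 2√(2310) + 22 = 127 + 2√(2310), so γ^2 - 127 = 2√(2310); squaring, (γ^2 - 127)^2 = 4·2310, i.e. γ^4 - 254γ^2 + 16129 - 9240 = 0, i.e. γ^4 - 254γ^2 + 6889 = 0. So γ is a root of x^4 - 254x^2 + 6889. This polynomial is irreducible over Q: it has no rational root (each ±√105 ± √22 is irrational), and any factorization into two quadratics over Q would force √(2310) ∈ Q (pairing opposite roots) or √105, √22 ∈ Q (other pairings), all impossible. Hence [Q(γ):Q] = 4 = [Q(√105, √22):Q], so Q(γ) = Q(√105, √22).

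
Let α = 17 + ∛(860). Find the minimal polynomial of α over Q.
m_α(x) = x^3 - 51x^2 + 867x - 5773

Set β = α - 17 = ∛(860), so β^3 = 860. Then (α - 17)^3 - 860 = 0, i.e. α is a root of g(x) = (x - 17)^3 - 860 = x^3 - 51x^2 + 867x - 5773. Since g(x) = h(x - 17) where h(x) = x^3 - 860, and h is irreducible over Q (because 860 is not a perfect cube, so h has no rational root, and a monic cubic with no rational root is irreducible), g is also irreducible (irreducibility is preserved under the substitution x → x - 17). Hence m_α(x) = x^3 - 51x^2 + 867x - 5773.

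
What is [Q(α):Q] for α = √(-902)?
[Q(α):Q] = 2

[Q(α):Q] equals the degree of the minimal polynomial of α. Here α^2 = -902 and x^2 + 902 is irreducible (d = -902 is squarefree, ≠ 1, hence not a square), so deg(m_α) = 2. Thus [Q(α):Q] = 2.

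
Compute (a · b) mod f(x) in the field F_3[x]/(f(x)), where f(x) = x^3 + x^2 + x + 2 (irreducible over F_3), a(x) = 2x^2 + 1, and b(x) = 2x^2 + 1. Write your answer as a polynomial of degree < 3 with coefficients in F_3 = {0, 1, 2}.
a · b ≡ x^2 + 2x (mod f(x))

Multiply in F_3[x]: a(x)·b(x) = (2x^2 + 1)·(2x^2 + 1) = x^4 + x^2 + 1. This has degree ≥ 3, so divide by f(x) over F_3: x^4 + x^2 + 1 = (x + 2)·(x^3 + x^2 + x + 2) + (x^2 + 2x). Hence a·b ≡ x^2 + 2x (mod f). (F_3[x]/(f) is a field with 3^3 = 27 elements since f is irreducible of degree 3.)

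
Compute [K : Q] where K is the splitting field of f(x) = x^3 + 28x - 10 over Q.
[K : Q] = 6

By the rational root test, any rational root of the monic integer polynomial f(x) = x^3 + 28x - 10 must be an integer dividing the constant term -10, i.e. one of ±{1, 2, 5, 10}. Evaluating: f(1) = 19, f(-1) = -39, f(2) = 54, f(-2) = -74, f(5) = 255, f(-5) = -275, f(10) = 1270, f(-10) = -1290; none is 0, so f has no rational root and is therefore irreducible over Q (a cubic with no linear factor over a field is irreducible). For an irreducible cubic, the Galois group is A_3 or S_3 according as the discriminant disc(f) = -4a^3 - 27b^2 = -4·(28)^3 - 27·(-10)^2 = -90508 is or is not a square in Q. Here disc(f) = -90508 is not a perfect square in Q, so the Galois group of f over Q is not contained in A_3 and must be all of S_3. The splitting field has degree |S_3| = 6 over Q, so [K : Q] = 6.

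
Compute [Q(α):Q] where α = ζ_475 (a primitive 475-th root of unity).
[Q(α):Q] = 360

The minimal polynomial of ζ_475 over Q is the 475-th cyclotomic polynomial Φ_475(x), which is irreducible over Q and has degree φ(475) = 360. Hence [Q(α):Q] = φ(475) = 360.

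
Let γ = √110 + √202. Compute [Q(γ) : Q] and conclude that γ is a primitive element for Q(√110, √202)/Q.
[Q(γ) : Q] = 4 (equivalently, Q(γ) = Q(√110, √202))

Obviously Q(γ) ⊆ Q(√110, √202), and [Q(√110, √202):Q] = 4 (since 110, 202 are distinct squarefree integers > 1 with 22220 not a perfect square). To show equality we compute the minimal polynomial of γ. From γ = √110 + √202: γ^2 = 110 + 2√(22220) + 202 = 312 + 2√(22220), so γ^2 - 312 = 2√(22220); squaring, (γ^2 - 312)^2 = 4·22220, i.e. γ^4 - 624γ^2 + 97344 - 88880 = 0, i.e. γ^4 - 624γ^2 + 8464 = 0. So γ is a root of x^4 - 624x^2 + 8464. This polynomial is irreducible over Q: it has no rational root (each ±√110 ± √202 is irrational), and any factorization into two quadratics over Q would force √(22220) ∈ Q (pairing opposite roots) or √110, √202 ∈ Q (other pairings), all impossible. Hence [Q(γ):Q] = 4 = [Q(√110, √202):Q], so Q(γ) = Q(√110, √202).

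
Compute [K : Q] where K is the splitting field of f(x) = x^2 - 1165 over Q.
[K : Q] = 2

f(x) = x^2 - 1165 factors as (x - √1165)(x + √1165). The splitting field is K = Q(√1165). Since 1165 is squarefree and > 1, it is not a perfect square, so x^2 - 1165 is irreducible over Q and [Q(√1165) : Q] = 2. Hence [K : Q] = 2.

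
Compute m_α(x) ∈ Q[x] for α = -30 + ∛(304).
m_α(x) = x^3 + 90x^2 + 2700x + 26696

Set β = α + 30 = ∛(304), so β^3 = 304. Then (α + 30)^3 - 304 = 0, i.e. α is a root of g(x) = (x + 30)^3 - 304 = x^3 + 90x^2 + 2700x + 26696. Since g(x) = h(x + 30) where h(x) = x^3 - 304, and h is irreducible over Q (because 304 is not a perfect cube, so h has no rational root, and a monic cubic with no rational root is irreducible), g is also irreducible (irreducibility is preserved under the substitution x → x + 30). Hence m_α(x) = x^3 + 90x^2 + 2700x + 26696.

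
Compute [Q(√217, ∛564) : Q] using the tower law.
[Q(√217, ∛564) : Q] = 6

Let L = Q(√217, ∛564). Since Q(√217) ⊂ L and [Q(√217):Q] = 2, the tower law gives 2 | [L:Q]. Likewise Q(∛564) ⊂ L with [Q(∛564):Q] = 3 (because 564 is not a perfect cube), so 3 | [L:Q]. As gcd(2,3) = 1, [L:Q] is divisible by 6. Conversely L is generated over Q by √217 and ∛564, so [L:Q] ≤ 2·3 = 6. Therefore [Q(√217, ∛564) : Q] = 6.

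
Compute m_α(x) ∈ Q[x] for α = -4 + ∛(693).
m_α(x) = x^3 + 12x^2 + 48x - 629

Set β = α + 4 = ∛(693), so β^3 = 693. Then (α + 4)^3 - 693 = 0, i.e. α is a root of g(x) = (x + 4)^3 - 693 = x^3 + 12x^2 + 48x - 629. Since g(x) = h(x + 4) where h(x) = x^3 - 693, and h is irreducible over Q (because 693 is not a perfect cube, so h has no rational root, and a monic cubic with no rational root is irreducible), g is also irreducible (irreducibility is preserved under the substitution x → x + 4). Hence m_α(x) = x^3 + 12x^2 + 48x - 629.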